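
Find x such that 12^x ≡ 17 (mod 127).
2

Baby-step giant-step with step n = ⌈√127⌉ = 12.
Baby steps 12^j mod 127 (j:value) for j=0..11: 0:1, 1:12, 2:17, 3:77, 4:35, 5:39, 6:87, 7:28, 8:82, 9:95, 10:124, 11:91.
h = 17 is already in the table at j=2, so x = 2.
Check: 12^2 ≡ 17 (mod 127).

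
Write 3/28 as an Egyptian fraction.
1/10 + 1/140

Greedy algorithm:
3/28: ceiling(28/3) = 10, use 1/10
1/140: ceiling(140/1) = 140, use 1/140
Result: 3/28 = 1/10 + 1/140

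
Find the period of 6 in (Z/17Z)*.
16

17 is prime, so ord(6) divides φ(17) = 16.
Divisors of 16: 1, 2, 4, 8, 16.
Repeated squaring: 6^1 ≡ 6, 6^2 ≡ 2, 6^4 ≡ 4, 6^8 ≡ 16, 6^16 ≡ 1 (mod 17).
Test 6^d mod 17 for each divisor d in increasing order:
6^1 ≡ 6
6^2 ≡ 2
6^4 ≡ 4
6^8 ≡ 16
6^16 ≡ 1  ← first divisor giving 1
The order is 16.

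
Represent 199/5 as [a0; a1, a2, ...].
[39; 1, 4]

Euclidean algorithm steps:
199 = 39 × 5 + 4
5 = 1 × 4 + 1
4 = 4 × 1 + 0
Continued fraction: [39; 1, 4]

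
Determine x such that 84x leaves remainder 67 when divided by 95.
x ≡ 63 (mod 95)

gcd(84, 95) = 1, which divides 67, so solutions exist.
Find 84^(-1) mod 95 by the extended Euclidean algorithm:
95 = 1 × 84 + 11  ⟹  11 = (1)·95 + (-1)·84
84 = 7 × 11 + 7  ⟹  7 = (-7)·95 + (8)·84
11 = 1 × 7 + 4  ⟹  4 = (8)·95 + (-9)·84
7 = 1 × 4 + 3  ⟹  3 = (-15)·95 + (17)·84
4 = 1 × 3 + 1  ⟹  1 = (23)·95 + (-26)·84
So (-26)·84 ≡ 1 (mod 95), i.e. 84^(-1) ≡ -26 ≡ 69 (mod 95).
x ≡ 69 × 67 = 4623 ≡ 63 (mod 95).
Check: 84 × 63 = 5292 ≡ 67 (mod 95).
Unique solution: x ≡ 63 (mod 95)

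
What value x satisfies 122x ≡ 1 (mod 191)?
155

gcd(122, 191) = 1, so the inverse exists.
Extended Euclidean algorithm on (191, 122):
191 = 1 × 122 + 69  ⟹  69 = (1)·191 + (-1)·122
122 = 1 × 69 + 53  ⟹  53 = (-1)·191 + (2)·122
69 = 1 × 53 + 16  ⟹  16 = (2)·191 + (-3)·122
53 = 3 × 16 + 5  ⟹  5 = (-7)·191 + (11)·122
16 = 3 × 5 + 1  ⟹  1 = (23)·191 + (-36)·122
So (-36)·122 ≡ 1 (mod 191), i.e. 122^(-1) ≡ -36 ≡ 155 (mod 191).
Check: 122 × 155 = 18910 ≡ 1 (mod 191)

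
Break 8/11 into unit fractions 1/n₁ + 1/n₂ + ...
1/2 + 1/5 + 1/37 + 1/4070

Greedy algorithm:
8/11: ceiling(11/8) = 2, use 1/2
5/22: ceiling(22/5) = 5, use 1/5
3/110: ceiling(110/3) = 37, use 1/37
1/4070: ceiling(4070/1) = 4070, use 1/4070
Result: 8/11 = 1/2 + 1/5 + 1/37 + 1/4070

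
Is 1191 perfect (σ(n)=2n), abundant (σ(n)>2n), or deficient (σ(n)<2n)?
deficient

Proper divisors of 1191: sum = 1 + 3 + 397 = 401
Since 401 < 1191, 1191 is deficient.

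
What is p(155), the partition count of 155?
66493182097

p(n) counts ways to write n as a sum of positive integers (order ignored).
Euler's pentagonal recurrence: p(k) = p(k-1) + p(k-2) - p(k-5) - p(k-7) + p(k-12) + p(k-15) - ... (offsets j(3j∓1)/2, signs ++--, p(0)=1, p(<0)=0).
DP table for k = 0..154: p(0)=1, p(1)=1, p(2)=2, p(3)=3, p(4)=5, p(5)=7, p(6)=11, p(7)=15, p(8)=22, p(9)=30, p(10)=42, p(11)=56, p(12)=77, p(13)=101, p(14)=135, p(15)=176, p(16)=231, p(17)=297, p(18)=385, p(19)=490, p(20)=627, p(21)=792, p(22)=1002, p(23)=1255, p(24)=1575, p(25)=1958, p(26)=2436, p(27)=3010, p(28)=3718, p(29)=4565, p(30)=5604, p(31)=6842, p(32)=8349, p(33)=10143, p(34)=12310, p(35)=14883, p(36)=17977, p(37)=21637, p(38)=26015, p(39)=31185, p(40)=37338, p(41)=44583, p(42)=53174, p(43)=63261, p(44)=75175, p(45)=89134, p(46)=105558, p(47)=124754, p(48)=147273, p(49)=173525, p(50)=204226, p(51)=239943, p(52)=281589, p(53)=329931, p(54)=386155, p(55)=451276, p(56)=526823, p(57)=614154, p(58)=715220, p(59)=831820, p(60)=966467, p(61)=1121505, p(62)=1300156, p(63)=1505499, p(64)=1741630, p(65)=2012558, p(66)=2323520, p(67)=2679689, p(68)=3087735, p(69)=3554345, p(70)=4087968, p(71)=4697205, p(72)=5392783, p(73)=6185689, p(74)=7089500, p(75)=8118264, p(76)=9289091, p(77)=10619863, p(78)=12132164, p(79)=13848650, p(80)=15796476, p(81)=18004327, p(82)=20506255, p(83)=23338469, p(84)=26543660, p(85)=30167357, p(86)=34262962, p(87)=38887673, p(88)=44108109, p(89)=49995925, p(90)=56634173, p(91)=64112359, p(92)=72533807, p(93)=82010177, p(94)=92669720, p(95)=104651419, p(96)=118114304, p(97)=133230930, p(98)=150198136, p(99)=169229875, p(100)=190569292, p(101)=214481126, p(102)=241265379, p(103)=271248950, p(104)=304801365, p(105)=342325709, p(106)=384276336, p(107)=431149389, p(108)=483502844, p(109)=541946240, p(110)=607163746, p(111)=679903203, p(112)=761002156, p(113)=851376628, p(114)=952050665, p(115)=1064144451, p(116)=1188908248, p(117)=1327710076, p(118)=1482074143, p(119)=1653668665, p(120)=1844349560, p(121)=2056148051, p(122)=2291320912, p(123)=2552338241, p(124)=2841940500, p(125)=3163127352, p(126)=3519222692, p(127)=3913864295, p(128)=4351078600, p(129)=4835271870, p(130)=5371315400, p(131)=5964539504, p(132)=6620830889, p(133)=7346629512, p(134)=8149040695, p(135)=9035836076, p(136)=10015581680, p(137)=11097645016, p(138)=12292341831, p(139)=13610949895, p(140)=15065878135, p(141)=16670689208, p(142)=18440293320, p(143)=20390982757, p(144)=22540654445, p(145)=24908858009, p(146)=27517052599, p(147)=30388671978, p(148)=33549419497, p(149)=37027355200, p(150)=40853235313, p(151)=45060624582, p(152)=49686288421, p(153)=54770336324, p(154)=60356673280.
Final step: p(155) = p(154) + p(153) - p(150) - p(148) + p(143) + p(140) - p(133) - p(129) + p(120) + p(115) - p(104) - p(98) + p(85) + p(78) - p(63) - p(55) + p(38) + p(29) - p(10) - p(0)
= 60356673280 + 54770336324 - 40853235313 - 33549419497 + 20390982757 + 15065878135 - 7346629512 - 4835271870 + 1844349560 + 1064144451 - 304801365 - 150198136 + 30167357 + 12132164 - 1505499 - 451276 + 26015 + 4565 - 42 - 1
= 66493182097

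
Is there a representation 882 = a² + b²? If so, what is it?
21² + 21² (a=21, b=21)

Factorization: 882 = 2 × 3^2 × 7^2
By Fermat: n is sum of two squares iff every prime p ≡ 3 (mod 4) appears to even power.
All primes ≡ 3 (mod 4) appear to even power.
Search a = 0, 1, 2, … for 882 - a² a perfect square: first hit at a = 21: 882 - 441 = 441 = 21².
882 = 21² + 21² = 441 + 441 ✓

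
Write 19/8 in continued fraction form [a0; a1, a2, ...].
[2; 2, 1, 2]

Euclidean algorithm steps:
19 = 2 × 8 + 3
8 = 2 × 3 + 2
3 = 1 × 2 + 1
2 = 2 × 1 + 0
Continued fraction: [2; 2, 1, 2]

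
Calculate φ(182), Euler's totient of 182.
72

182 = 2 × 7 × 13
φ(n) = n × ∏(1 - 1/p) for each prime p dividing n
φ(182) = 182 × (1 - 1/2) × (1 - 1/7) × (1 - 1/13) = 72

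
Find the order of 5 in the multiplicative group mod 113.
112

113 is prime, so ord(5) divides φ(113) = 112.
Divisors of 112: 1, 2, 4, 7, 8, 14, 16, 28, 56, 112.
Repeated squaring: 5^1 ≡ 5, 5^2 ≡ 25, 5^4 ≡ 60, 5^8 ≡ 97, 5^16 ≡ 30, 5^32 ≡ 109, 5^64 ≡ 16 (mod 113).
Test 5^d mod 113 for each divisor d in increasing order:
5^1 ≡ 5
5^2 ≡ 25
5^4 ≡ 60
5^7 = 5^4·5^2·5^1 ≡ 42
5^8 ≡ 97
5^14 = 5^8·5^4·5^2 ≡ 69
5^16 ≡ 30
5^28 = 5^16·5^8·5^4 ≡ 15
5^56 = 5^32·5^16·5^8 ≡ 112
5^112 = 5^64·5^32·5^16 ≡ 1  ← first divisor giving 1
The order is 112.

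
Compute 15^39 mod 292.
275

Repeated squaring. Binary of 39 = 100111.
15^1 ≡ 15 (mod 292); 15^2 ≡ 225 (mod 292); 15^4 ≡ 109 (mod 292); 15^8 ≡ 201 (mod 292); 15^16 ≡ 105 (mod 292); 15^32 ≡ 221 (mod 292)
15^39 = 15^1 × 15^2 × 15^4 × 15^32 ≡ 275 (mod 292)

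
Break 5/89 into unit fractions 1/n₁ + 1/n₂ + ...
1/18 + 1/1602

Greedy algorithm:
5/89: ceiling(89/5) = 18, use 1/18
1/1602: ceiling(1602/1) = 1602, use 1/1602
Result: 5/89 = 1/18 + 1/1602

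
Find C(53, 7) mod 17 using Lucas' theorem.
0

Using Lucas' theorem:
Write n=53 and k=7 in base 17:
n in base 17: [3, 2]
k in base 17: [0, 7]
C(53,7) mod 17 = ∏ C(n_i, k_i) mod 17
Digit binomials (mod 17): C(3,0) = 1; C(2,7) = 0 (k_i > n_i)
Product: 1 × 0 = 0 ≡ 0 (mod 17)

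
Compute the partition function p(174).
397125074750

p(n) counts ways to write n as a sum of positive integers (order ignored).
Euler's pentagonal recurrence: p(k) = p(k-1) + p(k-2) - p(k-5) - p(k-7) + p(k-12) + p(k-15) - ... (offsets j(3j∓1)/2, signs ++--, p(0)=1, p(<0)=0).
DP table for k = 0..173: p(0)=1, p(1)=1, p(2)=2, p(3)=3, p(4)=5, p(5)=7, p(6)=11, p(7)=15, p(8)=22, p(9)=30, p(10)=42, p(11)=56, p(12)=77, p(13)=101, p(14)=135, p(15)=176, p(16)=231, p(17)=297, p(18)=385, p(19)=490, p(20)=627, p(21)=792, p(22)=1002, p(23)=1255, p(24)=1575, p(25)=1958, p(26)=2436, p(27)=3010, p(28)=3718, p(29)=4565, p(30)=5604, p(31)=6842, p(32)=8349, p(33)=10143, p(34)=12310, p(35)=14883, p(36)=17977, p(37)=21637, p(38)=26015, p(39)=31185, p(40)=37338, p(41)=44583, p(42)=53174, p(43)=63261, p(44)=75175, p(45)=89134, p(46)=105558, p(47)=124754, p(48)=147273, p(49)=173525, p(50)=204226, p(51)=239943, p(52)=281589, p(53)=329931, p(54)=386155, p(55)=451276, p(56)=526823, p(57)=614154, p(58)=715220, p(59)=831820, p(60)=966467, p(61)=1121505, p(62)=1300156, p(63)=1505499, p(64)=1741630, p(65)=2012558, p(66)=2323520, p(67)=2679689, p(68)=3087735, p(69)=3554345, p(70)=4087968, p(71)=4697205, p(72)=5392783, p(73)=6185689, p(74)=7089500, p(75)=8118264, p(76)=9289091, p(77)=10619863, p(78)=12132164, p(79)=13848650, p(80)=15796476, p(81)=18004327, p(82)=20506255, p(83)=23338469, p(84)=26543660, p(85)=30167357, p(86)=34262962, p(87)=38887673, p(88)=44108109, p(89)=49995925, p(90)=56634173, p(91)=64112359, p(92)=72533807, p(93)=82010177, p(94)=92669720, p(95)=104651419, p(96)=118114304, p(97)=133230930, p(98)=150198136, p(99)=169229875, p(100)=190569292, p(101)=214481126, p(102)=241265379, p(103)=271248950, p(104)=304801365, p(105)=342325709, p(106)=384276336, p(107)=431149389, p(108)=483502844, p(109)=541946240, p(110)=607163746, p(111)=679903203, p(112)=761002156, p(113)=851376628, p(114)=952050665, p(115)=1064144451, p(116)=1188908248, p(117)=1327710076, p(118)=1482074143, p(119)=1653668665, p(120)=1844349560, p(121)=2056148051, p(122)=2291320912, p(123)=2552338241, p(124)=2841940500, p(125)=3163127352, p(126)=3519222692, p(127)=3913864295, p(128)=4351078600, p(129)=4835271870, p(130)=5371315400, p(131)=5964539504, p(132)=6620830889, p(133)=7346629512, p(134)=8149040695, p(135)=9035836076, p(136)=10015581680, p(137)=11097645016, p(138)=12292341831, p(139)=13610949895, p(140)=15065878135, p(141)=16670689208, p(142)=18440293320, p(143)=20390982757, p(144)=22540654445, p(145)=24908858009, p(146)=27517052599, p(147)=30388671978, p(148)=33549419497, p(149)=37027355200, p(150)=40853235313, p(151)=45060624582, p(152)=49686288421, p(153)=54770336324, p(154)=60356673280, p(155)=66493182097, p(156)=73232243759, p(157)=80630964769, p(158)=88751778802, p(159)=97662728555, p(160)=107438159466, p(161)=118159068427, p(162)=129913904637, p(163)=142798995930, p(164)=156919475295, p(165)=172389800255, p(166)=189334822579, p(167)=207890420102, p(168)=228204732751, p(169)=250438925115, p(170)=274768617130, p(171)=301384802048, p(172)=330495499613, p(173)=362326859895.
Final step: p(174) = p(173) + p(172) - p(169) - p(167) + p(162) + p(159) - p(152) - p(148) + p(139) + p(134) - p(123) - p(117) + p(104) + p(97) - p(82) - p(74) + p(57) + p(48) - p(29) - p(19)
= 362326859895 + 330495499613 - 250438925115 - 207890420102 + 129913904637 + 97662728555 - 49686288421 - 33549419497 + 13610949895 + 8149040695 - 2552338241 - 1327710076 + 304801365 + 133230930 - 20506255 - 7089500 + 614154 + 147273 - 4565 - 490
= 397125074750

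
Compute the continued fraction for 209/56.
[3; 1, 2, 1, 2, 1, 3]

Euclidean algorithm steps:
209 = 3 × 56 + 41
56 = 1 × 41 + 15
41 = 2 × 15 + 11
15 = 1 × 11 + 4
11 = 2 × 4 + 3
4 = 1 × 3 + 1
3 = 3 × 1 + 0
Continued fraction: [3; 1, 2, 1, 2, 1, 3]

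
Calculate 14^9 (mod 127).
95

Repeated squaring. Binary of 9 = 1001.
14^1 ≡ 14 (mod 127); 14^2 ≡ 69 (mod 127); 14^4 ≡ 62 (mod 127); 14^8 ≡ 34 (mod 127)
14^9 = 14^1 × 14^8 ≡ 95 (mod 127)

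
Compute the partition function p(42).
53174

p(n) counts ways to write n as a sum of positive integers (order ignored).
Euler's pentagonal recurrence: p(k) = p(k-1) + p(k-2) - p(k-5) - p(k-7) + p(k-12) + p(k-15) - ... (offsets j(3j∓1)/2, signs ++--, p(0)=1, p(<0)=0).
DP table for k = 0..41: p(0)=1, p(1)=1, p(2)=2, p(3)=3, p(4)=5, p(5)=7, p(6)=11, p(7)=15, p(8)=22, p(9)=30, p(10)=42, p(11)=56, p(12)=77, p(13)=101, p(14)=135, p(15)=176, p(16)=231, p(17)=297, p(18)=385, p(19)=490, p(20)=627, p(21)=792, p(22)=1002, p(23)=1255, p(24)=1575, p(25)=1958, p(26)=2436, p(27)=3010, p(28)=3718, p(29)=4565, p(30)=5604, p(31)=6842, p(32)=8349, p(33)=10143, p(34)=12310, p(35)=14883, p(36)=17977, p(37)=21637, p(38)=26015, p(39)=31185, p(40)=37338, p(41)=44583.
Final step: p(42) = p(41) + p(40) - p(37) - p(35) + p(30) + p(27) - p(20) - p(16) + p(7) + p(2)
= 44583 + 37338 - 21637 - 14883 + 5604 + 3010 - 627 - 231 + 15 + 2
= 53174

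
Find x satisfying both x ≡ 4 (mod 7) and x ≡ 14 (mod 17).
116

Using Chinese Remainder Theorem:
M = 7 × 17 = 119
M1 = 17, M2 = 7
y1 = 17^(-1) mod 7 = 5
y2 = 7^(-1) mod 17 = 5
x = (4×17×5 + 14×7×5) mod 119 = 116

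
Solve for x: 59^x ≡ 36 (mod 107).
32

Baby-step giant-step with step n = ⌈√107⌉ = 11.
Baby steps 59^j mod 107 (j:value) for j=0..10: 0:1, 1:59, 2:57, 3:46, 4:39, 5:54, 6:83, 7:82, 8:23, 9:73, 10:27.
Giant-step multiplier: 59^(-11) ≡ 59^(106-11) = 59^95 ≡ 98 (mod 107).
Giant steps γ_i = 36·98^i mod 107: γ_0=36, γ_1=104, γ_2=27 (in table at j=10).
x = i·n + j = 2·11 + 10 = 32.
Check: 59^32 ≡ 36 (mod 107).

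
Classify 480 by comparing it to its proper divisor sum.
abundant

Proper divisors of 480: sum = 1 + 2 + 3 + 4 + 5 + 6 + 8 + 10 + ... + 96 + 120 + 160 + 240 (23 divisors) = 1032
Since 1032 > 480, 480 is abundant.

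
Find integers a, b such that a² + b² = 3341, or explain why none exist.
29² + 50² (a=29, b=50)

Factorization: 3341 = 13 × 257
By Fermat: n is sum of two squares iff every prime p ≡ 3 (mod 4) appears to even power.
All primes ≡ 3 (mod 4) appear to even power.
Search a = 0, 1, 2, … for 3341 - a² a perfect square: first hit at a = 29: 3341 - 841 = 2500 = 50².
3341 = 29² + 50² = 841 + 2500 ✓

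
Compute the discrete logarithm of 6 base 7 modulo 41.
39

Baby-step giant-step with step n = ⌈√41⌉ = 7.
Baby steps 7^j mod 41 (j:value) for j=0..6: 0:1, 1:7, 2:8, 3:15, 4:23, 5:38, 6:20.
Giant-step multiplier: 7^(-7) ≡ 7^(40-7) = 7^33 ≡ 29 (mod 41).
Giant steps γ_i = 6·29^i mod 41: γ_0=6, γ_1=10, γ_2=3, γ_3=5, γ_4=22, γ_5=23 (in table at j=4).
x = i·n + j = 5·7 + 4 = 39.
Check: 7^39 ≡ 6 (mod 41).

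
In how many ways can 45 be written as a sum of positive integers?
89134

p(n) counts ways to write n as a sum of positive integers (order ignored).
Euler's pentagonal recurrence: p(k) = p(k-1) + p(k-2) - p(k-5) - p(k-7) + p(k-12) + p(k-15) - ... (offsets j(3j∓1)/2, signs ++--, p(0)=1, p(<0)=0).
DP table for k = 0..44: p(0)=1, p(1)=1, p(2)=2, p(3)=3, p(4)=5, p(5)=7, p(6)=11, p(7)=15, p(8)=22, p(9)=30, p(10)=42, p(11)=56, p(12)=77, p(13)=101, p(14)=135, p(15)=176, p(16)=231, p(17)=297, p(18)=385, p(19)=490, p(20)=627, p(21)=792, p(22)=1002, p(23)=1255, p(24)=1575, p(25)=1958, p(26)=2436, p(27)=3010, p(28)=3718, p(29)=4565, p(30)=5604, p(31)=6842, p(32)=8349, p(33)=10143, p(34)=12310, p(35)=14883, p(36)=17977, p(37)=21637, p(38)=26015, p(39)=31185, p(40)=37338, p(41)=44583, p(42)=53174, p(43)=63261, p(44)=75175.
Final step: p(45) = p(44) + p(43) - p(40) - p(38) + p(33) + p(30) - p(23) - p(19) + p(10) + p(5)
= 75175 + 63261 - 37338 - 26015 + 10143 + 5604 - 1255 - 490 + 42 + 7
= 89134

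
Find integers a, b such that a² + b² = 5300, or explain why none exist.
20² + 70² (a=20, b=70)

Factorization: 5300 = 2^2 × 5^2 × 53
By Fermat: n is sum of two squares iff every prime p ≡ 3 (mod 4) appears to even power.
All primes ≡ 3 (mod 4) appear to even power.
Search a = 0, 1, 2, … for 5300 - a² a perfect square: first hit at a = 20: 5300 - 400 = 4900 = 70².
5300 = 20² + 70² = 400 + 4900 ✓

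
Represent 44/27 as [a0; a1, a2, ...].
[1; 1, 1, 1, 2, 3]

Euclidean algorithm steps:
44 = 1 × 27 + 17
27 = 1 × 17 + 10
17 = 1 × 10 + 7
10 = 1 × 7 + 3
7 = 2 × 3 + 1
3 = 3 × 1 + 0
Continued fraction: [1; 1, 1, 1, 2, 3]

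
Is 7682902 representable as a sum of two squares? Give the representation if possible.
Not possible

Factorization: 7682902 = 2 × 37 × 47^3
By Fermat: n is sum of two squares iff every prime p ≡ 3 (mod 4) appears to even power.
Prime(s) ≡ 3 (mod 4) with odd exponent: [(47, 3)]
Therefore 7682902 cannot be expressed as a² + b².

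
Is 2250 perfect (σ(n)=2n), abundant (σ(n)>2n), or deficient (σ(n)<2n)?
abundant

Proper divisors of 2250: sum = 1 + 2 + 3 + 5 + 6 + 9 + 10 + 15 + ... + 375 + 450 + 750 + 1125 (23 divisors) = 3834
Since 3834 > 2250, 2250 is abundant.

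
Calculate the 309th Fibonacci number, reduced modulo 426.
260

Matrix identity: Q^n = [[F_(n+1), F_n], [F_n, F_(n-1)]] with Q = [[1,1],[1,0]].
n = 309 = 100110101₂. Square-and-multiply, entries mod 426:
Q^1 = [[1,1],[1,0]]
Q^2 = (Q^1)² = [[2,1],[1,1]]
Q^4 = (Q^2)² = [[5,3],[3,2]]
Q^9 = (Q^4)²·Q = [[55,34],[34,21]]
Q^19 = (Q^9)²·Q = [[375,347],[347,28]]
Q^38 = (Q^19)² = [[322,113],[113,209]]
Q^77 = (Q^38)²·Q = [[92,155],[155,363]]
Q^154 = (Q^77)² = [[113,235],[235,304]]
Q^309 = (Q^154)²·Q = [[275,260],[260,15]]
F_309 mod 426 = Q^309[0][1] = 260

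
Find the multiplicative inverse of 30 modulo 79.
29

gcd(30, 79) = 1, so the inverse exists.
Extended Euclidean algorithm on (79, 30):
79 = 2 × 30 + 19  ⟹  19 = (1)·79 + (-2)·30
30 = 1 × 19 + 11  ⟹  11 = (-1)·79 + (3)·30
19 = 1 × 11 + 8  ⟹  8 = (2)·79 + (-5)·30
11 = 1 × 8 + 3  ⟹  3 = (-3)·79 + (8)·30
8 = 2 × 3 + 2  ⟹  2 = (8)·79 + (-21)·30
3 = 1 × 2 + 1  ⟹  1 = (-11)·79 + (29)·30
So (29)·30 ≡ 1 (mod 79), i.e. 30^(-1) ≡ 29 (mod 79).
Check: 30 × 29 = 870 ≡ 1 (mod 79)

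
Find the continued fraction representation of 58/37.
[1; 1, 1, 3, 5]

Euclidean algorithm steps:
58 = 1 × 37 + 21
37 = 1 × 21 + 16
21 = 1 × 16 + 5
16 = 3 × 5 + 1
5 = 5 × 1 + 0
Continued fraction: [1; 1, 1, 3, 5]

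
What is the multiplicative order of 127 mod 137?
8

137 is prime, so ord(127) divides φ(137) = 136.
Divisors of 136: 1, 2, 4, 8, 17, 34, 68, 136.
Repeated squaring: 127^1 ≡ 127, 127^2 ≡ 100, 127^4 ≡ 136, 127^8 ≡ 1, 127^16 ≡ 1, 127^32 ≡ 1, 127^64 ≡ 1, 127^128 ≡ 1 (mod 137).
Test 127^d mod 137 for each divisor d in increasing order:
127^1 ≡ 127
127^2 ≡ 100
127^4 ≡ 136
127^8 ≡ 1  ← first divisor giving 1
The order is 8.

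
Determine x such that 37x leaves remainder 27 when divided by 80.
x ≡ 31 (mod 80)

gcd(37, 80) = 1, which divides 27, so solutions exist.
Find 37^(-1) mod 80 by the extended Euclidean algorithm:
80 = 2 × 37 + 6  ⟹  6 = (1)·80 + (-2)·37
37 = 6 × 6 + 1  ⟹  1 = (-6)·80 + (13)·37
So (13)·37 ≡ 1 (mod 80), i.e. 37^(-1) ≡ 13 (mod 80).
x ≡ 13 × 27 = 351 ≡ 31 (mod 80).
Check: 37 × 31 = 1147 ≡ 27 (mod 80).
Unique solution: x ≡ 31 (mod 80)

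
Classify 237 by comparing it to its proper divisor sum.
deficient

Proper divisors of 237: sum = 1 + 3 + 79 = 83
Since 83 < 237, 237 is deficient.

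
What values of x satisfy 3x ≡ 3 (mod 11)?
x ≡ 1 (mod 11)

gcd(3, 11) = 1, which divides 3, so solutions exist.
Find 3^(-1) mod 11 by the extended Euclidean algorithm:
11 = 3 × 3 + 2  ⟹  2 = (1)·11 + (-3)·3
3 = 1 × 2 + 1  ⟹  1 = (-1)·11 + (4)·3
So (4)·3 ≡ 1 (mod 11), i.e. 3^(-1) ≡ 4 (mod 11).
x ≡ 4 × 3 = 12 ≡ 1 (mod 11).
Check: 3 × 1 = 3 ≡ 3 (mod 11).
Unique solution: x ≡ 1 (mod 11)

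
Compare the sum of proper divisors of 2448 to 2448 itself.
abundant

Proper divisors of 2448: sum = 1 + 2 + 3 + 4 + 6 + 8 + 9 + 12 + ... + 408 + 612 + 816 + 1224 (29 divisors) = 4806
Since 4806 > 2448, 2448 is abundant.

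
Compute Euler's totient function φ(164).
80

164 = 2^2 × 41
φ(n) = n × ∏(1 - 1/p) for each prime p dividing n
φ(164) = 164 × (1 - 1/2) × (1 - 1/41) = 80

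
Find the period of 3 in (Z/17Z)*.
16

17 is prime, so ord(3) divides φ(17) = 16.
Divisors of 16: 1, 2, 4, 8, 16.
Repeated squaring: 3^1 ≡ 3, 3^2 ≡ 9, 3^4 ≡ 13, 3^8 ≡ 16, 3^16 ≡ 1 (mod 17).
Test 3^d mod 17 for each divisor d in increasing order:
3^1 ≡ 3
3^2 ≡ 9
3^4 ≡ 13
3^8 ≡ 16
3^16 ≡ 1  ← first divisor giving 1
The order is 16.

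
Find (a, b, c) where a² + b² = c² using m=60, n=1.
(3599, 120, 3601)

Euclid's formula: a = m² - n², b = 2mn, c = m² + n²
m = 60, n = 1
a = 60² - 1² = 3600 - 1 = 3599
b = 2 × 60 × 1 = 120
c = 60² + 1² = 3600 + 1 = 3601
Verification: 3599² + 120² = 12952801 + 14400 = 12967201 = 3601² ✓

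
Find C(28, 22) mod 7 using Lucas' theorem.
0

Using Lucas' theorem:
Write n=28 and k=22 in base 7:
n in base 7: [4, 0]
k in base 7: [3, 1]
C(28,22) mod 7 = ∏ C(n_i, k_i) mod 7
Digit binomials (mod 7): C(4,3) = 4; C(0,1) = 0 (k_i > n_i)
Product: 4 × 0 = 0 ≡ 0 (mod 7)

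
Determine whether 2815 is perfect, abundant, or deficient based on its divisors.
deficient

Proper divisors of 2815: sum = 1 + 5 + 563 = 569
Since 569 < 2815, 2815 is deficient.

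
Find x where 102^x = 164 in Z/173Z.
124

Baby-step giant-step with step n = ⌈√173⌉ = 14.
Baby steps 102^j mod 173 (j:value) for j=0..13: 0:1, 1:102, 2:24, 3:26, 4:57, 5:105, 6:157, 7:98, 8:135, 9:103, 10:126, 11:50, 12:83, 13:162.
Giant-step multiplier: 102^(-14) ≡ 102^(172-14) = 102^158 ≡ 35 (mod 173).
Giant steps γ_i = 164·35^i mod 173: γ_0=164, γ_1=31, γ_2=47, γ_3=88, γ_4=139, γ_5=21, γ_6=43, γ_7=121, γ_8=83 (in table at j=12).
x = i·n + j = 8·14 + 12 = 124.
Check: 102^124 ≡ 164 (mod 173).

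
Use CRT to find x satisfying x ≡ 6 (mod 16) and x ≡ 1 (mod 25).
326

Using Chinese Remainder Theorem:
M = 16 × 25 = 400
M1 = 25, M2 = 16
y1 = 25^(-1) mod 16 = 9
y2 = 16^(-1) mod 25 = 11
x = (6×25×9 + 1×16×11) mod 400 = 326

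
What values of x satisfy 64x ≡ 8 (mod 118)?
x ≡ 37 (mod 59)

gcd(64, 118) = 2, which divides 8, so solutions exist.
Divide through by 2: 32x ≡ 4 (mod 59).
Find 32^(-1) mod 59 by the extended Euclidean algorithm:
59 = 1 × 32 + 27  ⟹  27 = (1)·59 + (-1)·32
32 = 1 × 27 + 5  ⟹  5 = (-1)·59 + (2)·32
27 = 5 × 5 + 2  ⟹  2 = (6)·59 + (-11)·32
5 = 2 × 2 + 1  ⟹  1 = (-13)·59 + (24)·32
So (24)·32 ≡ 1 (mod 59), i.e. 32^(-1) ≡ 24 (mod 59).
x ≡ 24 × 4 = 96 ≡ 37 (mod 59).
Check: 64 × 37 = 2368 ≡ 8 (mod 118).
x ≡ 37 (mod 59), giving 2 solutions mod 118.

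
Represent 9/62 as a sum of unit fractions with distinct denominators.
1/7 + 1/434

Greedy algorithm:
9/62: ceiling(62/9) = 7, use 1/7
1/434: ceiling(434/1) = 434, use 1/434
Result: 9/62 = 1/7 + 1/434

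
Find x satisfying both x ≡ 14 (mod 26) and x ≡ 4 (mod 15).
274

Using Chinese Remainder Theorem:
M = 26 × 15 = 390
M1 = 15, M2 = 26
y1 = 15^(-1) mod 26 = 7
y2 = 26^(-1) mod 15 = 11
x = (14×15×7 + 4×26×11) mod 390 = 274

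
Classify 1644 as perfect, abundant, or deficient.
abundant

Proper divisors of 1644: sum = 1 + 2 + 3 + 4 + 6 + 12 + 137 + 274 + 411 + 548 + 822 = 2220
Since 2220 > 1644, 1644 is abundant.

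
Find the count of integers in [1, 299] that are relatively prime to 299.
264

299 = 13 × 23
φ(n) = n × ∏(1 - 1/p) for each prime p dividing n
φ(299) = 299 × (1 - 1/13) × (1 - 1/23) = 264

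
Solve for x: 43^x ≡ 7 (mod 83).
44

Baby-step giant-step with step n = ⌈√83⌉ = 10.
Baby steps 43^j mod 83 (j:value) for j=0..9: 0:1, 1:43, 2:23, 3:76, 4:31, 5:5, 6:49, 7:32, 8:48, 9:72.
Giant-step multiplier: 43^(-10) ≡ 43^(82-10) = 43^72 ≡ 10 (mod 83).
Giant steps γ_i = 7·10^i mod 83: γ_0=7, γ_1=70, γ_2=36, γ_3=28, γ_4=31 (in table at j=4).
x = i·n + j = 4·10 + 4 = 44.
Check: 43^44 ≡ 7 (mod 83).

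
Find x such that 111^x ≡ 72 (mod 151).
126

Baby-step giant-step with step n = ⌈√151⌉ = 13.
Baby steps 111^j mod 151 (j:value) for j=0..12: 0:1, 1:111, 2:90, 3:24, 4:97, 5:46, 6:123, 7:63, 8:47, 9:83, 10:2, 11:71, 12:29.
Giant-step multiplier: 111^(-13) ≡ 111^(150-13) = 111^137 ≡ 129 (mod 151).
Giant steps γ_i = 72·129^i mod 151: γ_0=72, γ_1=77, γ_2=118, γ_3=122, γ_4=34, γ_5=7, γ_6=148, γ_7=66, γ_8=58, γ_9=83 (in table at j=9).
x = i·n + j = 9·13 + 9 = 126.
Check: 111^126 ≡ 72 (mod 151).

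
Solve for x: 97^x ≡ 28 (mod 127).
91

Baby-step giant-step with step n = ⌈√127⌉ = 12.
Baby steps 97^j mod 127 (j:value) for j=0..11: 0:1, 1:97, 2:11, 3:51, 4:121, 5:53, 6:61, 7:75, 8:36, 9:63, 10:15, 11:58.
Giant-step multiplier: 97^(-12) ≡ 97^(126-12) = 97^114 ≡ 117 (mod 127).
Giant steps γ_i = 28·117^i mod 127: γ_0=28, γ_1=101, γ_2=6, γ_3=67, γ_4=92, γ_5=96, γ_6=56, γ_7=75 (in table at j=7).
x = i·n + j = 7·12 + 7 = 91.
Check: 97^91 ≡ 28 (mod 127).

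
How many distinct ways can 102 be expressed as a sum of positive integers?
241265379

p(n) counts ways to write n as a sum of positive integers (order ignored).
Euler's pentagonal recurrence: p(k) = p(k-1) + p(k-2) - p(k-5) - p(k-7) + p(k-12) + p(k-15) - ... (offsets j(3j∓1)/2, signs ++--, p(0)=1, p(<0)=0).
DP table for k = 0..101: p(0)=1, p(1)=1, p(2)=2, p(3)=3, p(4)=5, p(5)=7, p(6)=11, p(7)=15, p(8)=22, p(9)=30, p(10)=42, p(11)=56, p(12)=77, p(13)=101, p(14)=135, p(15)=176, p(16)=231, p(17)=297, p(18)=385, p(19)=490, p(20)=627, p(21)=792, p(22)=1002, p(23)=1255, p(24)=1575, p(25)=1958, p(26)=2436, p(27)=3010, p(28)=3718, p(29)=4565, p(30)=5604, p(31)=6842, p(32)=8349, p(33)=10143, p(34)=12310, p(35)=14883, p(36)=17977, p(37)=21637, p(38)=26015, p(39)=31185, p(40)=37338, p(41)=44583, p(42)=53174, p(43)=63261, p(44)=75175, p(45)=89134, p(46)=105558, p(47)=124754, p(48)=147273, p(49)=173525, p(50)=204226, p(51)=239943, p(52)=281589, p(53)=329931, p(54)=386155, p(55)=451276, p(56)=526823, p(57)=614154, p(58)=715220, p(59)=831820, p(60)=966467, p(61)=1121505, p(62)=1300156, p(63)=1505499, p(64)=1741630, p(65)=2012558, p(66)=2323520, p(67)=2679689, p(68)=3087735, p(69)=3554345, p(70)=4087968, p(71)=4697205, p(72)=5392783, p(73)=6185689, p(74)=7089500, p(75)=8118264, p(76)=9289091, p(77)=10619863, p(78)=12132164, p(79)=13848650, p(80)=15796476, p(81)=18004327, p(82)=20506255, p(83)=23338469, p(84)=26543660, p(85)=30167357, p(86)=34262962, p(87)=38887673, p(88)=44108109, p(89)=49995925, p(90)=56634173, p(91)=64112359, p(92)=72533807, p(93)=82010177, p(94)=92669720, p(95)=104651419, p(96)=118114304, p(97)=133230930, p(98)=150198136, p(99)=169229875, p(100)=190569292, p(101)=214481126.
Final step: p(102) = p(101) + p(100) - p(97) - p(95) + p(90) + p(87) - p(80) - p(76) + p(67) + p(62) - p(51) - p(45) + p(32) + p(25) - p(10) - p(2)
= 214481126 + 190569292 - 133230930 - 104651419 + 56634173 + 38887673 - 15796476 - 9289091 + 2679689 + 1300156 - 239943 - 89134 + 8349 + 1958 - 42 - 2
= 241265379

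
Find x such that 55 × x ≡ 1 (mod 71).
31

gcd(55, 71) = 1, so the inverse exists.
Extended Euclidean algorithm on (71, 55):
71 = 1 × 55 + 16  ⟹  16 = (1)·71 + (-1)·55
55 = 3 × 16 + 7  ⟹  7 = (-3)·71 + (4)·55
16 = 2 × 7 + 2  ⟹  2 = (7)·71 + (-9)·55
7 = 3 × 2 + 1  ⟹  1 = (-24)·71 + (31)·55
So (31)·55 ≡ 1 (mod 71), i.e. 55^(-1) ≡ 31 (mod 71).
Check: 55 × 31 = 1705 ≡ 1 (mod 71)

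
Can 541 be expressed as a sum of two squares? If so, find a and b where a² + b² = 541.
10² + 21² (a=10, b=21)

Factorization: 541 = 541
By Fermat: n is sum of two squares iff every prime p ≡ 3 (mod 4) appears to even power.
All primes ≡ 3 (mod 4) appear to even power.
Search a = 0, 1, 2, … for 541 - a² a perfect square: first hit at a = 10: 541 - 100 = 441 = 21².
541 = 10² + 21² = 100 + 441 ✓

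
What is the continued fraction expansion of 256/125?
[2; 20, 1, 5]

Euclidean algorithm steps:
256 = 2 × 125 + 6
125 = 20 × 6 + 5
6 = 1 × 5 + 1
5 = 5 × 1 + 0
Continued fraction: [2; 20, 1, 5]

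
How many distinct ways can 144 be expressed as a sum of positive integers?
22540654445

p(n) counts ways to write n as a sum of positive integers (order ignored).
Euler's pentagonal recurrence: p(k) = p(k-1) + p(k-2) - p(k-5) - p(k-7) + p(k-12) + p(k-15) - ... (offsets j(3j∓1)/2, signs ++--, p(0)=1, p(<0)=0).
DP table for k = 0..143: p(0)=1, p(1)=1, p(2)=2, p(3)=3, p(4)=5, p(5)=7, p(6)=11, p(7)=15, p(8)=22, p(9)=30, p(10)=42, p(11)=56, p(12)=77, p(13)=101, p(14)=135, p(15)=176, p(16)=231, p(17)=297, p(18)=385, p(19)=490, p(20)=627, p(21)=792, p(22)=1002, p(23)=1255, p(24)=1575, p(25)=1958, p(26)=2436, p(27)=3010, p(28)=3718, p(29)=4565, p(30)=5604, p(31)=6842, p(32)=8349, p(33)=10143, p(34)=12310, p(35)=14883, p(36)=17977, p(37)=21637, p(38)=26015, p(39)=31185, p(40)=37338, p(41)=44583, p(42)=53174, p(43)=63261, p(44)=75175, p(45)=89134, p(46)=105558, p(47)=124754, p(48)=147273, p(49)=173525, p(50)=204226, p(51)=239943, p(52)=281589, p(53)=329931, p(54)=386155, p(55)=451276, p(56)=526823, p(57)=614154, p(58)=715220, p(59)=831820, p(60)=966467, p(61)=1121505, p(62)=1300156, p(63)=1505499, p(64)=1741630, p(65)=2012558, p(66)=2323520, p(67)=2679689, p(68)=3087735, p(69)=3554345, p(70)=4087968, p(71)=4697205, p(72)=5392783, p(73)=6185689, p(74)=7089500, p(75)=8118264, p(76)=9289091, p(77)=10619863, p(78)=12132164, p(79)=13848650, p(80)=15796476, p(81)=18004327, p(82)=20506255, p(83)=23338469, p(84)=26543660, p(85)=30167357, p(86)=34262962, p(87)=38887673, p(88)=44108109, p(89)=49995925, p(90)=56634173, p(91)=64112359, p(92)=72533807, p(93)=82010177, p(94)=92669720, p(95)=104651419, p(96)=118114304, p(97)=133230930, p(98)=150198136, p(99)=169229875, p(100)=190569292, p(101)=214481126, p(102)=241265379, p(103)=271248950, p(104)=304801365, p(105)=342325709, p(106)=384276336, p(107)=431149389, p(108)=483502844, p(109)=541946240, p(110)=607163746, p(111)=679903203, p(112)=761002156, p(113)=851376628, p(114)=952050665, p(115)=1064144451, p(116)=1188908248, p(117)=1327710076, p(118)=1482074143, p(119)=1653668665, p(120)=1844349560, p(121)=2056148051, p(122)=2291320912, p(123)=2552338241, p(124)=2841940500, p(125)=3163127352, p(126)=3519222692, p(127)=3913864295, p(128)=4351078600, p(129)=4835271870, p(130)=5371315400, p(131)=5964539504, p(132)=6620830889, p(133)=7346629512, p(134)=8149040695, p(135)=9035836076, p(136)=10015581680, p(137)=11097645016, p(138)=12292341831, p(139)=13610949895, p(140)=15065878135, p(141)=16670689208, p(142)=18440293320, p(143)=20390982757.
Final step: p(144) = p(143) + p(142) - p(139) - p(137) + p(132) + p(129) - p(122) - p(118) + p(109) + p(104) - p(93) - p(87) + p(74) + p(67) - p(52) - p(44) + p(27) + p(18)
= 20390982757 + 18440293320 - 13610949895 - 11097645016 + 6620830889 + 4835271870 - 2291320912 - 1482074143 + 541946240 + 304801365 - 82010177 - 38887673 + 7089500 + 2679689 - 281589 - 75175 + 3010 + 385
= 22540654445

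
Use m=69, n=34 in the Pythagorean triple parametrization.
(3605, 4692, 5917)

Euclid's formula: a = m² - n², b = 2mn, c = m² + n²
m = 69, n = 34
a = 69² - 34² = 4761 - 1156 = 3605
b = 2 × 69 × 34 = 4692
c = 69² + 34² = 4761 + 1156 = 5917
Verification: 3605² + 4692² = 12996025 + 22014864 = 35010889 = 5917² ✓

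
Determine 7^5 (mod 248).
191

Repeated squaring. Binary of 5 = 101.
7^1 ≡ 7 (mod 248); 7^2 ≡ 49 (mod 248); 7^4 ≡ 169 (mod 248)
7^5 = 7^1 × 7^4 ≡ 191 (mod 248)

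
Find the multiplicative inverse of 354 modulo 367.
254

gcd(354, 367) = 1, so the inverse exists.
Extended Euclidean algorithm on (367, 354):
367 = 1 × 354 + 13  ⟹  13 = (1)·367 + (-1)·354
354 = 27 × 13 + 3  ⟹  3 = (-27)·367 + (28)·354
13 = 4 × 3 + 1  ⟹  1 = (109)·367 + (-113)·354
So (-113)·354 ≡ 1 (mod 367), i.e. 354^(-1) ≡ -113 ≡ 254 (mod 367).
Check: 354 × 254 = 89916 ≡ 1 (mod 367)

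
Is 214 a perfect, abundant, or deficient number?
deficient

Proper divisors of 214: sum = 1 + 2 + 107 = 110
Since 110 < 214, 214 is deficient.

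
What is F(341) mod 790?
571

Matrix identity: Q^n = [[F_(n+1), F_n], [F_n, F_(n-1)]] with Q = [[1,1],[1,0]].
n = 341 = 101010101₂. Square-and-multiply, entries mod 790:
Q^1 = [[1,1],[1,0]]
Q^2 = (Q^1)² = [[2,1],[1,1]]
Q^5 = (Q^2)²·Q = [[8,5],[5,3]]
Q^10 = (Q^5)² = [[89,55],[55,34]]
Q^21 = (Q^10)²·Q = [[331,676],[676,445]]
Q^42 = (Q^21)² = [[107,16],[16,91]]
Q^85 = (Q^42)²·Q = [[653,645],[645,8]]
Q^170 = (Q^85)² = [[294,535],[535,549]]
Q^341 = (Q^170)²·Q = [[486,571],[571,705]]
F_341 mod 790 = Q^341[0][1] = 571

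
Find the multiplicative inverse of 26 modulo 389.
15

gcd(26, 389) = 1, so the inverse exists.
Extended Euclidean algorithm on (389, 26):
389 = 14 × 26 + 25  ⟹  25 = (1)·389 + (-14)·26
26 = 1 × 25 + 1  ⟹  1 = (-1)·389 + (15)·26
So (15)·26 ≡ 1 (mod 389), i.e. 26^(-1) ≡ 15 (mod 389).
Check: 26 × 15 = 390 ≡ 1 (mod 389)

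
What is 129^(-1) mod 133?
33

gcd(129, 133) = 1, so the inverse exists.
Extended Euclidean algorithm on (133, 129):
133 = 1 × 129 + 4  ⟹  4 = (1)·133 + (-1)·129
129 = 32 × 4 + 1  ⟹  1 = (-32)·133 + (33)·129
So (33)·129 ≡ 1 (mod 133), i.e. 129^(-1) ≡ 33 (mod 133).
Check: 129 × 33 = 4257 ≡ 1 (mod 133)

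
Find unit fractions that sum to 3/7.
1/3 + 1/11 + 1/231

Greedy algorithm:
3/7: ceiling(7/3) = 3, use 1/3
2/21: ceiling(21/2) = 11, use 1/11
1/231: ceiling(231/1) = 231, use 1/231
Result: 3/7 = 1/3 + 1/11 + 1/231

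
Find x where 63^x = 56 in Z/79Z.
65

Baby-step giant-step with step n = ⌈√79⌉ = 9.
Baby steps 63^j mod 79 (j:value) for j=0..8: 0:1, 1:63, 2:19, 3:12, 4:45, 5:70, 6:65, 7:66, 8:50.
Giant-step multiplier: 63^(-9) ≡ 63^(78-9) = 63^69 ≡ 71 (mod 79).
Giant steps γ_i = 56·71^i mod 79: γ_0=56, γ_1=26, γ_2=29, γ_3=5, γ_4=39, γ_5=4, γ_6=47, γ_7=19 (in table at j=2).
x = i·n + j = 7·9 + 2 = 65.
Check: 63^65 ≡ 56 (mod 79).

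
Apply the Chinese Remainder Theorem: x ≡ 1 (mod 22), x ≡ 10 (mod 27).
199

Using Chinese Remainder Theorem:
M = 22 × 27 = 594
M1 = 27, M2 = 22
y1 = 27^(-1) mod 22 = 9
y2 = 22^(-1) mod 27 = 16
x = (1×27×9 + 10×22×16) mod 594 = 199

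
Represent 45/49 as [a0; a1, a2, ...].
[0; 1, 11, 4]

Euclidean algorithm steps:
45 = 0 × 49 + 45
49 = 1 × 45 + 4
45 = 11 × 4 + 1
4 = 4 × 1 + 0
Continued fraction: [0; 1, 11, 4]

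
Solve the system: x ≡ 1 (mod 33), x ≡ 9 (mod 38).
199

Using Chinese Remainder Theorem:
M = 33 × 38 = 1254
M1 = 38, M2 = 33
y1 = 38^(-1) mod 33 = 20
y2 = 33^(-1) mod 38 = 15
x = (1×38×20 + 9×33×15) mod 1254 = 199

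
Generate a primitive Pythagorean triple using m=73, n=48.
(3025, 7008, 7633)

Euclid's formula: a = m² - n², b = 2mn, c = m² + n²
m = 73, n = 48
a = 73² - 48² = 5329 - 2304 = 3025
b = 2 × 73 × 48 = 7008
c = 73² + 48² = 5329 + 2304 = 7633
Verification: 3025² + 7008² = 9150625 + 49112064 = 58262689 = 7633² ✓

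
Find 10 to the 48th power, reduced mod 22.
12

Repeated squaring. Binary of 48 = 110000.
10^1 ≡ 10 (mod 22); 10^2 ≡ 12 (mod 22); 10^4 ≡ 12 (mod 22); 10^8 ≡ 12 (mod 22); 10^16 ≡ 12 (mod 22); 10^32 ≡ 12 (mod 22)
10^48 = 10^16 × 10^32 ≡ 12 (mod 22)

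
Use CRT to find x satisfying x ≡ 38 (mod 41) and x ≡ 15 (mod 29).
653

Using Chinese Remainder Theorem:
M = 41 × 29 = 1189
M1 = 29, M2 = 41
y1 = 29^(-1) mod 41 = 17
y2 = 41^(-1) mod 29 = 17
x = (38×29×17 + 15×41×17) mod 1189 = 653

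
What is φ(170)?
64

170 = 2 × 5 × 17
φ(n) = n × ∏(1 - 1/p) for each prime p dividing n
φ(170) = 170 × (1 - 1/2) × (1 - 1/5) × (1 - 1/17) = 64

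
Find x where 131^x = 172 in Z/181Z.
34

Baby-step giant-step with step n = ⌈√181⌉ = 14.
Baby steps 131^j mod 181 (j:value) for j=0..13: 0:1, 1:131, 2:147, 3:71, 4:70, 5:120, 6:154, 7:83, 8:13, 9:74, 10:101, 11:18, 12:5, 13:112.
Giant-step multiplier: 131^(-14) ≡ 131^(180-14) = 131^166 ≡ 33 (mod 181).
Giant steps γ_i = 172·33^i mod 181: γ_0=172, γ_1=65, γ_2=154 (in table at j=6).
x = i·n + j = 2·14 + 6 = 34.
Check: 131^34 ≡ 172 (mod 181).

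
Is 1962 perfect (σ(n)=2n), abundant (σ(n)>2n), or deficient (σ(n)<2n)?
abundant

Proper divisors of 1962: sum = 1 + 2 + 3 + 6 + 9 + 18 + 109 + 218 + 327 + 654 + 981 = 2328
Since 2328 > 1962, 1962 is abundant.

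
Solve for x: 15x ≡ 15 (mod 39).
x ≡ 1 (mod 13)

gcd(15, 39) = 3, which divides 15, so solutions exist.
Divide through by 3: 5x ≡ 5 (mod 13).
Find 5^(-1) mod 13 by the extended Euclidean algorithm:
13 = 2 × 5 + 3  ⟹  3 = (1)·13 + (-2)·5
5 = 1 × 3 + 2  ⟹  2 = (-1)·13 + (3)·5
3 = 1 × 2 + 1  ⟹  1 = (2)·13 + (-5)·5
So (-5)·5 ≡ 1 (mod 13), i.e. 5^(-1) ≡ -5 ≡ 8 (mod 13).
x ≡ 8 × 5 = 40 ≡ 1 (mod 13).
Check: 15 × 1 = 15 ≡ 15 (mod 39).
x ≡ 1 (mod 13), giving 3 solutions mod 39.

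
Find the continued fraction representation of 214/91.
[2; 2, 1, 5, 2, 2]

Euclidean algorithm steps:
214 = 2 × 91 + 32
91 = 2 × 32 + 27
32 = 1 × 27 + 5
27 = 5 × 5 + 2
5 = 2 × 2 + 1
2 = 2 × 1 + 0
Continued fraction: [2; 2, 1, 5, 2, 2]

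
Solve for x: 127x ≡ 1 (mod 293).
30

gcd(127, 293) = 1, so the inverse exists.
Extended Euclidean algorithm on (293, 127):
293 = 2 × 127 + 39  ⟹  39 = (1)·293 + (-2)·127
127 = 3 × 39 + 10  ⟹  10 = (-3)·293 + (7)·127
39 = 3 × 10 + 9  ⟹  9 = (10)·293 + (-23)·127
10 = 1 × 9 + 1  ⟹  1 = (-13)·293 + (30)·127
So (30)·127 ≡ 1 (mod 293), i.e. 127^(-1) ≡ 30 (mod 293).
Check: 127 × 30 = 3810 ≡ 1 (mod 293)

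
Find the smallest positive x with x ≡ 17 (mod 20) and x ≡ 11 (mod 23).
57

Using Chinese Remainder Theorem:
M = 20 × 23 = 460
M1 = 23, M2 = 20
y1 = 23^(-1) mod 20 = 7
y2 = 20^(-1) mod 23 = 15
x = (17×23×7 + 11×20×15) mod 460 = 57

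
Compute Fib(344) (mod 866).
93

Matrix identity: Q^n = [[F_(n+1), F_n], [F_n, F_(n-1)]] with Q = [[1,1],[1,0]].
n = 344 = 101011000₂. Square-and-multiply, entries mod 866:
Q^1 = [[1,1],[1,0]]
Q^2 = (Q^1)² = [[2,1],[1,1]]
Q^5 = (Q^2)²·Q = [[8,5],[5,3]]
Q^10 = (Q^5)² = [[89,55],[55,34]]
Q^21 = (Q^10)²·Q = [[391,554],[554,703]]
Q^43 = (Q^21)²·Q = [[693,817],[817,742]]
Q^86 = (Q^43)² = [[288,697],[697,457]]
Q^172 = (Q^86)² = [[657,531],[531,126]]
Q^344 = (Q^172)² = [[26,93],[93,799]]
F_344 mod 866 = Q^344[0][1] = 93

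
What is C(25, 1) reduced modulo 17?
8

Using Lucas' theorem:
Write n=25 and k=1 in base 17:
n in base 17: [1, 8]
k in base 17: [0, 1]
C(25,1) mod 17 = ∏ C(n_i, k_i) mod 17
Digit binomials (mod 17): C(1,0) = 1; C(8,1) = 8
Product: 1 × 8 = 8 ≡ 8 (mod 17)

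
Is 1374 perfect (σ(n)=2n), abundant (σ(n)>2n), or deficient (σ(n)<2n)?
abundant

Proper divisors of 1374: sum = 1 + 2 + 3 + 6 + 229 + 458 + 687 = 1386
Since 1386 > 1374, 1374 is abundant.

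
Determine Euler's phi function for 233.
232

233 = 233
φ(n) = n × ∏(1 - 1/p) for each prime p dividing n
φ(233) = 233 × (1 - 1/233) = 232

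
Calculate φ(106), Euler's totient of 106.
52

106 = 2 × 53
φ(n) = n × ∏(1 - 1/p) for each prime p dividing n
φ(106) = 106 × (1 - 1/2) × (1 - 1/53) = 52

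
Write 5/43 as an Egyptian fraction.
1/9 + 1/194 + 1/75078

Greedy algorithm:
5/43: ceiling(43/5) = 9, use 1/9
2/387: ceiling(387/2) = 194, use 1/194
1/75078: ceiling(75078/1) = 75078, use 1/75078
Result: 5/43 = 1/9 + 1/194 + 1/75078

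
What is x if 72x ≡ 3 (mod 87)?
x ≡ 23 (mod 29)

gcd(72, 87) = 3, which divides 3, so solutions exist.
Divide through by 3: 24x ≡ 1 (mod 29).
Find 24^(-1) mod 29 by the extended Euclidean algorithm:
29 = 1 × 24 + 5  ⟹  5 = (1)·29 + (-1)·24
24 = 4 × 5 + 4  ⟹  4 = (-4)·29 + (5)·24
5 = 1 × 4 + 1  ⟹  1 = (5)·29 + (-6)·24
So (-6)·24 ≡ 1 (mod 29), i.e. 24^(-1) ≡ -6 ≡ 23 (mod 29).
x ≡ 23 × 1 = 23 ≡ 23 (mod 29).
Check: 72 × 23 = 1656 ≡ 3 (mod 87).
x ≡ 23 (mod 29), giving 3 solutions mod 87.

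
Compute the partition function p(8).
22

p(n) counts ways to write n as a sum of positive integers (order ignored).
Examples: 8; 7 + 1; 6 + 2; 6 + 1 + 1; 5 + 3; ... (22 total)
p(8) = 22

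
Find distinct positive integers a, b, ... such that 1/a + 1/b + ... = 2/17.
1/9 + 1/153

Greedy algorithm:
2/17: ceiling(17/2) = 9, use 1/9
1/153: ceiling(153/1) = 153, use 1/153
Result: 2/17 = 1/9 + 1/153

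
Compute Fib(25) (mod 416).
145

Matrix identity: Q^n = [[F_(n+1), F_n], [F_n, F_(n-1)]] with Q = [[1,1],[1,0]].
n = 25 = 11001₂. Square-and-multiply, entries mod 416:
Q^1 = [[1,1],[1,0]]
Q^3 = (Q^1)²·Q = [[3,2],[2,1]]
Q^6 = (Q^3)² = [[13,8],[8,5]]
Q^12 = (Q^6)² = [[233,144],[144,89]]
Q^25 = (Q^12)²·Q = [[337,145],[145,192]]
F_25 mod 416 = Q^25[0][1] = 145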